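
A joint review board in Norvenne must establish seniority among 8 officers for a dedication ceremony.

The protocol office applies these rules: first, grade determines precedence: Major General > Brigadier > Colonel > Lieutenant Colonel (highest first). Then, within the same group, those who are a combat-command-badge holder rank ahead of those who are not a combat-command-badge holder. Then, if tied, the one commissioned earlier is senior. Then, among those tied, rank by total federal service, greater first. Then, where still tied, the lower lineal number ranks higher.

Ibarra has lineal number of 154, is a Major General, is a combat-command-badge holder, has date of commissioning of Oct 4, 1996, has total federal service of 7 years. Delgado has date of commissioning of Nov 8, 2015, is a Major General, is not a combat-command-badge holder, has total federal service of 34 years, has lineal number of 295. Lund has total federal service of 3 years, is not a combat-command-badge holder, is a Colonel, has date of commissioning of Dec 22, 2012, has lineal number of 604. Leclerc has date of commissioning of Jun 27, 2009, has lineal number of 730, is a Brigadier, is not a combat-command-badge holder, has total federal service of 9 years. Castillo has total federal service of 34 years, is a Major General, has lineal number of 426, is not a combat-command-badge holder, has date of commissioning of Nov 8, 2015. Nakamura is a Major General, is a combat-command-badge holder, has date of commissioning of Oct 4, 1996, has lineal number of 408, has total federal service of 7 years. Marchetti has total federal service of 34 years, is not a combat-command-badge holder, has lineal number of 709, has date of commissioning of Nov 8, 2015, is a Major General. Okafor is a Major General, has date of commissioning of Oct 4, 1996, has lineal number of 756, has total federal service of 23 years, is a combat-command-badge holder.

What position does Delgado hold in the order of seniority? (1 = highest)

4

By grade: Okafor, Ibarra, Nakamura, Delgado, Castillo and Marchetti (Major General); then Leclerc (Brigadier); then Lund (Colonel).
Among Okafor, Ibarra, Nakamura, Delgado, Castillo and Marchetti, a combat-command-badge holder before not a combat-command-badge holder: Okafor, Ibarra and Nakamura (a combat-command-badge holder) before Delgado, Castillo and Marchetti (not a combat-command-badge holder).
Okafor, Ibarra and Nakamura all have date of commissioning Oct 4, 1996, so the next rule applies.
Among Okafor, Ibarra and Nakamura, by total federal service (higher first): Okafor (23 years) before Ibarra and Nakamura (7 years).
Among Ibarra and Nakamura, by lineal number (lower first): Ibarra (154) before Nakamura (408).
Delgado, Castillo and Marchetti all have date of commissioning Nov 8, 2015, so the next rule applies.
Delgado, Castillo and Marchetti all have total federal service 34 years, so the next rule applies.
Among Delgado, Castillo and Marchetti, by lineal number (lower first): Delgado (295) before Castillo (426) before Marchetti (709).
Order: Okafor, Ibarra, Nakamura, Delgado, Castillo, Marchetti, Leclerc, Lund. So position 4.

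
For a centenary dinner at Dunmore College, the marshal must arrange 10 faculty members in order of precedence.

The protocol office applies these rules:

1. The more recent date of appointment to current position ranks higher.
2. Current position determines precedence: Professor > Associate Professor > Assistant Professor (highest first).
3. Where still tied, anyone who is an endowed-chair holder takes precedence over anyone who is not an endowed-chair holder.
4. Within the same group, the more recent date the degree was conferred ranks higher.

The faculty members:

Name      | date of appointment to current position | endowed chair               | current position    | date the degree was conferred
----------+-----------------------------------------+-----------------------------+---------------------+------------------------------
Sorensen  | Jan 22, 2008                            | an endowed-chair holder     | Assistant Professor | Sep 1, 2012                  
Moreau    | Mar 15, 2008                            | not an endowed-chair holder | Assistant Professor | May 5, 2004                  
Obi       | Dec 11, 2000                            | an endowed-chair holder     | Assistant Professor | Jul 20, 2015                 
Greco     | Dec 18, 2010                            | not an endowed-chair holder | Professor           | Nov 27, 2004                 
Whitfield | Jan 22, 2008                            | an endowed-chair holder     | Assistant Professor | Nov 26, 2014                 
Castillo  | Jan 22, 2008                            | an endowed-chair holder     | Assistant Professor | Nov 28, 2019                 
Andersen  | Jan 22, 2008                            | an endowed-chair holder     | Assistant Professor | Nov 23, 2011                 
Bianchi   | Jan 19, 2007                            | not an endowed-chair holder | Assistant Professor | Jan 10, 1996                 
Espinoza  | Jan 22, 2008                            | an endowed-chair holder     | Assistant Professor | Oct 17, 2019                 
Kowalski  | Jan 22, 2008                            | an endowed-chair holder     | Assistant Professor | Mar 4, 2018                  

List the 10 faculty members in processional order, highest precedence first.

By date of appointment to current position (later first): Greco (Dec 18, 2010); then Moreau (Mar 15, 2008); then Castillo, Espinoza, Kowalski, Whitfield, Sorensen and Andersen (each Jan 22, 2008); then Bianchi (Jan 19, 2007); then Obi (Dec 11, 2000).
Castillo, Espinoza, Kowalski, Whitfield, Sorensen and Andersen are each Assistant Professor, so the next rule applies.
Castillo, Espinoza, Kowalski, Whitfield, Sorensen and Andersen are each an endowed-chair holder, so the next rule applies.
Among Castillo, Espinoza, Kowalski, Whitfield, Sorensen and Andersen, by date the degree was conferred (later first): Castillo (Nov 28, 2019) before Espinoza (Oct 17, 2019) before Kowalski (Mar 4, 2018) before Whitfield (Nov 26, 2014) before Sorensen (Sep 1, 2012) before Andersen (Nov 23, 2011).
Full order: Greco, Moreau, Castillo, Espinoza, Kowalski, Whitfield, Sorensen, Andersen, Bianchi, Obi.

Greco, Moreau, Castillo, Espinoza, Kowalski, Whitfield, Sorensen, Andersen, Bianchi, Obi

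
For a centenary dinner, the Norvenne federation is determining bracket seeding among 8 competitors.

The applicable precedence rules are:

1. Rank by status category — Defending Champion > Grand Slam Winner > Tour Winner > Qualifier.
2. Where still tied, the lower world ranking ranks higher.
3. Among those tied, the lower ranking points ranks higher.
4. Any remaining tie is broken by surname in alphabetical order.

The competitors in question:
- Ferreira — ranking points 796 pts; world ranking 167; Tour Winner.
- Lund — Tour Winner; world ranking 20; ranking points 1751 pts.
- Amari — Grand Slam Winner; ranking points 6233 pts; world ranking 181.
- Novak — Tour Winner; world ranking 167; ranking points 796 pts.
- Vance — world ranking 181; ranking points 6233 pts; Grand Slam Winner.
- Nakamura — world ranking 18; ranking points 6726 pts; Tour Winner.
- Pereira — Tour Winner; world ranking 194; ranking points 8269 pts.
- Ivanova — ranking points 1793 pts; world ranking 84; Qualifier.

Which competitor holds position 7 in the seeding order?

By status category: Amari and Vance (Grand Slam Winner); then Nakamura, Lund, Ferreira, Novak and Pereira (Tour Winner); then Ivanova (Qualifier).
Amari and Vance both have world ranking 181, so the next rule applies.
Amari and Vance both have ranking points 6233 pts, so the next rule applies.
Among Amari and Vance, alphabetically by surname: Amari before Vance.
Among Nakamura, Lund, Ferreira, Novak and Pereira, by world ranking (lower first): Nakamura (18) before Lund (20) before Ferreira and Novak (167) before Pereira (194).
Ferreira and Novak both have ranking points 796 pts, so the next rule applies.
Among Ferreira and Novak, alphabetically by surname: Ferreira before Novak.
Order: Amari, Vance, Nakamura, Lund, Ferreira, Novak, Pereira, Ivanova.

Pereira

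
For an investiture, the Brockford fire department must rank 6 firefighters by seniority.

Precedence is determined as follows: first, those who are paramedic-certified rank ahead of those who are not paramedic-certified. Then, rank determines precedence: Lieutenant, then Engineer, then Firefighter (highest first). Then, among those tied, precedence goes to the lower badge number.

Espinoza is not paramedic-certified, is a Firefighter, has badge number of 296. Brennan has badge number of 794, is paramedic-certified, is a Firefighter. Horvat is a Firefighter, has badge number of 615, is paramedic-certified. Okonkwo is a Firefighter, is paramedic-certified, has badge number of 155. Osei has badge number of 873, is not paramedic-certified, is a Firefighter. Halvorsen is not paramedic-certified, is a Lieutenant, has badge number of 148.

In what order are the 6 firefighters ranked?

Okonkwo, Horvat, Brennan, Halvorsen, Espinoza, Osei

By the first rule: Okonkwo, Horvat and Brennan (each paramedic-certified); then Halvorsen, Espinoza and Osei (each not paramedic-certified).
Okonkwo, Horvat and Brennan are each Firefighter, so the next rule applies.
Among Okonkwo, Horvat and Brennan, by badge number (lower first): Okonkwo (155) before Horvat (615) before Brennan (794).
Among Halvorsen, Espinoza and Osei, by rank: Halvorsen (Lieutenant) before Espinoza and Osei (Firefighter).
Among Espinoza and Osei, by badge number (lower first): Espinoza (296) before Osei (873).
Full order: Okonkwo, Horvat, Brennan, Halvorsen, Espinoza, Osei.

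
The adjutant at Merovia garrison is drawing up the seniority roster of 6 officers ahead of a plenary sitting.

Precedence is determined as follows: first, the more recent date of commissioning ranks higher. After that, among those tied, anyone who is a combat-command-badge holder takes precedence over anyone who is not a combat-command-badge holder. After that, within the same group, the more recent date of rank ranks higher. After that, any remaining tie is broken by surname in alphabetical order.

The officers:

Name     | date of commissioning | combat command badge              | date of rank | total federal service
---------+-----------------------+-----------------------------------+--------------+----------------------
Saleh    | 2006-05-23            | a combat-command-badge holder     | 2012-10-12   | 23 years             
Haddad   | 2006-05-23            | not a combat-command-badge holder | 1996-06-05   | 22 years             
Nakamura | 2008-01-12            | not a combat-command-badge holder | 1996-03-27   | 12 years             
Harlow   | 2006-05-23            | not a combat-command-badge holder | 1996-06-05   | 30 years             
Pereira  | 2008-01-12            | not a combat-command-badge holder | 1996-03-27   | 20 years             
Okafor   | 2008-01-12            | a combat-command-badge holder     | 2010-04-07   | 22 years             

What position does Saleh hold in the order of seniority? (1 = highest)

By date of commissioning (later first): Okafor, Nakamura and Pereira (each 2008-01-12); then Saleh, Haddad and Harlow (each 2006-05-23).
Among Okafor, Nakamura and Pereira, a combat-command-badge holder before not a combat-command-badge holder: Okafor (a combat-command-badge holder) before Nakamura and Pereira (not a combat-command-badge holder).
Nakamura and Pereira both have date of rank 1996-03-27, so the next rule applies.
Among Nakamura and Pereira, alphabetically by surname: Nakamura before Pereira.
Among Saleh, Haddad and Harlow, a combat-command-badge holder before not a combat-command-badge holder: Saleh (a combat-command-badge holder) before Haddad and Harlow (not a combat-command-badge holder).
Haddad and Harlow both have date of rank 1996-06-05, so the next rule applies.
Among Haddad and Harlow, alphabetically by surname: Haddad before Harlow.
Order: Okafor, Nakamura, Pereira, Saleh, Haddad, Harlow. So position 4.

4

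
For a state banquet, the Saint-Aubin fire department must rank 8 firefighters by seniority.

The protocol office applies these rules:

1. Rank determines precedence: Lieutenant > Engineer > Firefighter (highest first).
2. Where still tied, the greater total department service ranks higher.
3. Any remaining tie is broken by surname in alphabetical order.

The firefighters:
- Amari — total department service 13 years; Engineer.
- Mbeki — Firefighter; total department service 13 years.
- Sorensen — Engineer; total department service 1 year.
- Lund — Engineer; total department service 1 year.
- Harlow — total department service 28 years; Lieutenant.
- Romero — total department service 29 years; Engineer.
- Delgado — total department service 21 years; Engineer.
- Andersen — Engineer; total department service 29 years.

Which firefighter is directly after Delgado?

Amari

By rank: Harlow (Lieutenant); then Andersen, Romero, Delgado, Amari, Lund and Sorensen (Engineer); then Mbeki (Firefighter).
Among Andersen, Romero, Delgado, Amari, Lund and Sorensen, by total department service (higher first): Andersen and Romero (29 years) before Delgado (21 years) before Amari (13 years) before Lund and Sorensen (1 year).
Among Andersen and Romero, alphabetically by surname: Andersen before Romero.
Among Lund and Sorensen, alphabetically by surname: Lund before Sorensen.
Order: Harlow, Andersen, Romero, Delgado, Amari, Lund, Sorensen, Mbeki.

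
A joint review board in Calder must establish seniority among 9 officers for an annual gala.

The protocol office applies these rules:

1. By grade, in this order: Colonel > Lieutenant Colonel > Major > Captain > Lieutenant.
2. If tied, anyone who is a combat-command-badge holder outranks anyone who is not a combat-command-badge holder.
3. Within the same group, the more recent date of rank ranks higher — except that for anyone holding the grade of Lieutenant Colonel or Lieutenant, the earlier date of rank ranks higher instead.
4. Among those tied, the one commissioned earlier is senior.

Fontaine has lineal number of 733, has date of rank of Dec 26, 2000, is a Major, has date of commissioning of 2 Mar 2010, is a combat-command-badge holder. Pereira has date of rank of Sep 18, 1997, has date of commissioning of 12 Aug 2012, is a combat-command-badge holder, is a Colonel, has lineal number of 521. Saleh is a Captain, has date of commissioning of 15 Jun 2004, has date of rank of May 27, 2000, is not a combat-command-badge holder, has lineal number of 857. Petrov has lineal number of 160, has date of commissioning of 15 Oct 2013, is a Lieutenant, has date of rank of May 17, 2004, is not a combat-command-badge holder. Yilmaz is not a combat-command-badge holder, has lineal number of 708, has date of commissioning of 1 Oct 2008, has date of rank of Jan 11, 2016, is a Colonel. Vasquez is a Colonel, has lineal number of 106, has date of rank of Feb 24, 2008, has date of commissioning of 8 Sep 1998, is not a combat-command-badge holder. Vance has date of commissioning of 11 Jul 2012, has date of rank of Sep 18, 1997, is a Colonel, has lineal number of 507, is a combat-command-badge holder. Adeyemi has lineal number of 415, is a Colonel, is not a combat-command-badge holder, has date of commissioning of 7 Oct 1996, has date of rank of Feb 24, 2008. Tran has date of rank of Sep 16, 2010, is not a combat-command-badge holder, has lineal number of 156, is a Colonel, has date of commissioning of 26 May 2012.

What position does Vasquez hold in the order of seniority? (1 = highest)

By grade: Vance, Pereira, Yilmaz, Tran, Adeyemi and Vasquez (Colonel); then Fontaine (Major); then Saleh (Captain); then Petrov (Lieutenant).
Among Vance, Pereira, Yilmaz, Tran, Adeyemi and Vasquez, a combat-command-badge holder before not a combat-command-badge holder: Vance and Pereira (a combat-command-badge holder) before Yilmaz, Tran, Adeyemi and Vasquez (not a combat-command-badge holder).
Vance and Pereira both have date of rank Sep 18, 1997, so the next rule applies.
Among Vance and Pereira, by date of commissioning (earlier first): Vance (11 Jul 2012) before Pereira (12 Aug 2012).
Among Yilmaz, Tran, Adeyemi and Vasquez, by date of rank (later first): Yilmaz (Jan 11, 2016) before Tran (Sep 16, 2010) before Adeyemi and Vasquez (Feb 24, 2008).
Among Adeyemi and Vasquez, by date of commissioning (earlier first): Adeyemi (7 Oct 1996) before Vasquez (8 Sep 1998).
Order: Vance, Pereira, Yilmaz, Tran, Adeyemi, Vasquez, Fontaine, Saleh, Petrov. So position 6.

6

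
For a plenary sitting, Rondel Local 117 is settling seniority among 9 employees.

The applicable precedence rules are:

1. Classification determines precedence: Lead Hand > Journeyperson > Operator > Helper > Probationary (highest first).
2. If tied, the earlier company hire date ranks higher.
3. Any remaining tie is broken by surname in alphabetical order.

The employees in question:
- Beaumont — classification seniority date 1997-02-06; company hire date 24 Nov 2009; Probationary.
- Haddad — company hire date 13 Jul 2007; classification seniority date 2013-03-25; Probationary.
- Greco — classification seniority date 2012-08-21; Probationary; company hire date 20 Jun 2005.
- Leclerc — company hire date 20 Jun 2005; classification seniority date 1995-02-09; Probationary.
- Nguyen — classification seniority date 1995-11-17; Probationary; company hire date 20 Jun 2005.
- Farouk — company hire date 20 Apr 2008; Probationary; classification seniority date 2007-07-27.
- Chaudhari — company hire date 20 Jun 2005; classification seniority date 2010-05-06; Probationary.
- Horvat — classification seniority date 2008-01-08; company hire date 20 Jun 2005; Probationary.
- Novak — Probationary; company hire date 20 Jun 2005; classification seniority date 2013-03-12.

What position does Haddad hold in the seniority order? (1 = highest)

By classification: Chaudhari, Greco, Horvat, Leclerc, Nguyen, Novak, Haddad, Farouk and Beaumont (Probationary).
Among Chaudhari, Greco, Horvat, Leclerc, Nguyen, Novak, Haddad, Farouk and Beaumont, by company hire date (earlier first): Chaudhari, Greco, Horvat, Leclerc, Nguyen and Novak (20 Jun 2005) before Haddad (13 Jul 2007) before Farouk (20 Apr 2008) before Beaumont (24 Nov 2009).
Among Chaudhari, Greco, Horvat, Leclerc, Nguyen and Novak, alphabetically by surname: Chaudhari before Greco before Horvat before Leclerc before Nguyen before Novak.
Order: Chaudhari, Greco, Horvat, Leclerc, Nguyen, Novak, Haddad, Farouk, Beaumont. So position 7.

7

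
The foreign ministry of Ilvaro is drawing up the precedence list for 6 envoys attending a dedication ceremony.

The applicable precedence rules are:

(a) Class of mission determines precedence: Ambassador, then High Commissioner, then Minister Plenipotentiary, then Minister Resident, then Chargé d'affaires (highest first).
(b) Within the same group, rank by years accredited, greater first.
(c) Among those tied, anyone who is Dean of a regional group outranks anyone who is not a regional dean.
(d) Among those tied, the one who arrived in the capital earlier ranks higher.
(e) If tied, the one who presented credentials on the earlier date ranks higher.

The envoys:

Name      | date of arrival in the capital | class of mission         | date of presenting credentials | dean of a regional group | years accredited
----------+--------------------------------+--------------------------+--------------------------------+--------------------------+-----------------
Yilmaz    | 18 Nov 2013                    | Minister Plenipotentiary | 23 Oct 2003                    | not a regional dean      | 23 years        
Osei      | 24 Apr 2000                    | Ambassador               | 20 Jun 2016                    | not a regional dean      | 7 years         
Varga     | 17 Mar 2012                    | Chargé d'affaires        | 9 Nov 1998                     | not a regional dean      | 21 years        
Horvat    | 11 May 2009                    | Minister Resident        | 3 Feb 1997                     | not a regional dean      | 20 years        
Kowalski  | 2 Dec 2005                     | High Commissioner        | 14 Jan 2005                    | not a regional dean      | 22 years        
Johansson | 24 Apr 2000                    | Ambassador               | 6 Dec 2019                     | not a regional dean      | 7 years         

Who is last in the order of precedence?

By class of mission: Osei and Johansson (Ambassador); then Kowalski (High Commissioner); then Yilmaz (Minister Plenipotentiary); then Horvat (Minister Resident); then Varga (Chargé d'affaires).
Osei and Johansson both have years accredited 7 years, so the next rule applies.
Osei and Johansson are each not a regional dean, so the next rule applies.
Osei and Johansson both have date of arrival in the capital 24 Apr 2000, so the next rule applies.
Among Osei and Johansson, by date of presenting credentials (earlier first): Osei (20 Jun 2016) before Johansson (6 Dec 2019).
Order: Osei, Johansson, Kowalski, Yilmaz, Horvat, Varga.

Varga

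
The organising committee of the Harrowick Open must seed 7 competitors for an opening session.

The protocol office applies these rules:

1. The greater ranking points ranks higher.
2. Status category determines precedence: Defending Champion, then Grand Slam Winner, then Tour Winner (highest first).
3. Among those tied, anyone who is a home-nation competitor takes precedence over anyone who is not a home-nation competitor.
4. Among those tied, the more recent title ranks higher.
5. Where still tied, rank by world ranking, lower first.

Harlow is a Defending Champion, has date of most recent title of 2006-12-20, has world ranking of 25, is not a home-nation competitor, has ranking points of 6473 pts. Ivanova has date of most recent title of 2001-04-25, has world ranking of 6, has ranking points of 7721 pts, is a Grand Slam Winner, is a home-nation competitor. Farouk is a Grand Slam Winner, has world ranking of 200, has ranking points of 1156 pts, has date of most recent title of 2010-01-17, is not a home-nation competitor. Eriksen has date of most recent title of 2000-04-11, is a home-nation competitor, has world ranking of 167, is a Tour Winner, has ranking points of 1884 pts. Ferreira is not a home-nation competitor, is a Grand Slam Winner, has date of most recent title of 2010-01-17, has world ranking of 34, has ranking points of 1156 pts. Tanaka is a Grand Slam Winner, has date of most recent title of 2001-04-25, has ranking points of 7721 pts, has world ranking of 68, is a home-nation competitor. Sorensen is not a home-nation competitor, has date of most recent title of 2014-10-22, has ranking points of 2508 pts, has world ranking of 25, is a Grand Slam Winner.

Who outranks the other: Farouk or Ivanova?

Ivanova

By ranking points (higher first): Ivanova and Tanaka (both 7721 pts); then Harlow (6473 pts); then Sorensen (2508 pts); then Eriksen (1884 pts); then Ferreira and Farouk (both 1156 pts).
Ivanova and Tanaka are each Grand Slam Winner, so the next rule applies.
Ivanova and Tanaka are each a home-nation competitor, so the next rule applies.
Ivanova and Tanaka both have date of most recent title 2001-04-25, so the next rule applies.
Among Ivanova and Tanaka, by world ranking (lower first): Ivanova (6) before Tanaka (68).
Ferreira and Farouk are each Grand Slam Winner, so the next rule applies.
Ferreira and Farouk are each not a home-nation competitor, so the next rule applies.
Ferreira and Farouk both have date of most recent title 2010-01-17, so the next rule applies.
Among Ferreira and Farouk, by world ranking (lower first): Ferreira (34) before Farouk (200).
So Ivanova takes precedence.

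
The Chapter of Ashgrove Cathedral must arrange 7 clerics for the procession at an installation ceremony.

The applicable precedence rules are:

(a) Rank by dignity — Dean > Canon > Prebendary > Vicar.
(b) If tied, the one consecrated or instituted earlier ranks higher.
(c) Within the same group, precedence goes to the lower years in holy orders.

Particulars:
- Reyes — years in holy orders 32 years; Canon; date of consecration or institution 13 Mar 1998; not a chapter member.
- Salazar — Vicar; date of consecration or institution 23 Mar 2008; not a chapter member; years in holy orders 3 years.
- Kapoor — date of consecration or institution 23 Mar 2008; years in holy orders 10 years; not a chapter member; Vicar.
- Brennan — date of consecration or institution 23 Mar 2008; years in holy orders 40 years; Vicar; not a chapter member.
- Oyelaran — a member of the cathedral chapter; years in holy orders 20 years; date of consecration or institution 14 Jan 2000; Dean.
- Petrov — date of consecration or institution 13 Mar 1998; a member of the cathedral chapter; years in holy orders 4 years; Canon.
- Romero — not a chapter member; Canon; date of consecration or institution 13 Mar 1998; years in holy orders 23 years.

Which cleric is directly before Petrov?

By dignity: Oyelaran (Dean); then Petrov, Romero and Reyes (Canon); then Salazar, Kapoor and Brennan (Vicar).
Petrov, Romero and Reyes all have date of consecration or institution 13 Mar 1998, so the next rule applies.
Among Petrov, Romero and Reyes, by years in holy orders (lower first): Petrov (4 years) before Romero (23 years) before Reyes (32 years).
Salazar, Kapoor and Brennan all have date of consecration or institution 23 Mar 2008, so the next rule applies.
Among Salazar, Kapoor and Brennan, by years in holy orders (lower first): Salazar (3 years) before Kapoor (10 years) before Brennan (40 years).
Order: Oyelaran, Petrov, Romero, Reyes, Salazar, Kapoor, Brennan.

Oyelaran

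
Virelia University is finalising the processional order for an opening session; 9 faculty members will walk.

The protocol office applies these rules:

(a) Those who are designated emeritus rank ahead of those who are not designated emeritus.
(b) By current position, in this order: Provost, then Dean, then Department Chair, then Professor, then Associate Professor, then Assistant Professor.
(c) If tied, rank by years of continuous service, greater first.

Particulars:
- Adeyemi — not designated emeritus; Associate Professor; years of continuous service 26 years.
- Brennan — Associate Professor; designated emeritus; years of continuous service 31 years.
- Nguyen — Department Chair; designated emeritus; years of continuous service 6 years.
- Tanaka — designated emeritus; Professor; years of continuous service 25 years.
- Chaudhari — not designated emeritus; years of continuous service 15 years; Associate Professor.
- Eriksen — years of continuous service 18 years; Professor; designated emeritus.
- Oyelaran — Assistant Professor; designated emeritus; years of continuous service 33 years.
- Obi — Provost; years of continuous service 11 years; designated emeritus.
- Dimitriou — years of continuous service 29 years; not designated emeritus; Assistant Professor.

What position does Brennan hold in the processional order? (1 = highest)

By the first rule: Obi, Nguyen, Tanaka, Eriksen, Brennan and Oyelaran (each designated emeritus); then Adeyemi, Chaudhari and Dimitriou (each not designated emeritus).
Among Obi, Nguyen, Tanaka, Eriksen, Brennan and Oyelaran, by current position: Obi (Provost) before Nguyen (Department Chair) before Tanaka and Eriksen (Professor) before Brennan (Associate Professor) before Oyelaran (Assistant Professor).
Among Tanaka and Eriksen, by years of continuous service (higher first): Tanaka (25 years) before Eriksen (18 years).
Among Adeyemi, Chaudhari and Dimitriou, by current position: Adeyemi and Chaudhari (Associate Professor) before Dimitriou (Assistant Professor).
Among Adeyemi and Chaudhari, by years of continuous service (higher first): Adeyemi (26 years) before Chaudhari (15 years).
Order: Obi, Nguyen, Tanaka, Eriksen, Brennan, Oyelaran, Adeyemi, Chaudhari, Dimitriou. So position 5.

5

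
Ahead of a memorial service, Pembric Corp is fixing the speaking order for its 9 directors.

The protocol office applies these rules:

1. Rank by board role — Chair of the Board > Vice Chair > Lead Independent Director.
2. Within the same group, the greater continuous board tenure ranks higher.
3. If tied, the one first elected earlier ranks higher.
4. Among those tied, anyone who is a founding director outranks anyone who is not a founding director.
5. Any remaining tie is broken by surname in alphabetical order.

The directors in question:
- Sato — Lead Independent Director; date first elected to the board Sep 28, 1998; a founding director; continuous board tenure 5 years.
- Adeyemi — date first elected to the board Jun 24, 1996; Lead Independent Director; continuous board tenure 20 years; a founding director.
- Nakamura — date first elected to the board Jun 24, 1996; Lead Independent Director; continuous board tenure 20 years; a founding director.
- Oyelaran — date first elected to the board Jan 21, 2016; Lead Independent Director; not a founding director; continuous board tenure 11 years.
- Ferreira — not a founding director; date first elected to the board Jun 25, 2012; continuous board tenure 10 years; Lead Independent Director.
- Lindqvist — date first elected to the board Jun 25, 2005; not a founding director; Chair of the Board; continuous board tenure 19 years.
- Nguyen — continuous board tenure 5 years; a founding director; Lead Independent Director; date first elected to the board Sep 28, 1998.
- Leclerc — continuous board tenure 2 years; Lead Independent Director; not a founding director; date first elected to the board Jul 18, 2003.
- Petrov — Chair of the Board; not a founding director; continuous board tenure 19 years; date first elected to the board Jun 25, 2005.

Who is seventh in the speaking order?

Nguyen

By board role: Lindqvist and Petrov (Chair of the Board); then Adeyemi, Nakamura, Oyelaran, Ferreira, Nguyen, Sato and Leclerc (Lead Independent Director).
Lindqvist and Petrov both have continuous board tenure 19 years, so the next rule applies.
Lindqvist and Petrov both have date first elected to the board Jun 25, 2005, so the next rule applies.
Lindqvist and Petrov are each not a founding director, so the next rule applies.
Among Lindqvist and Petrov, alphabetically by surname: Lindqvist before Petrov.
Among Adeyemi, Nakamura, Oyelaran, Ferreira, Nguyen, Sato and Leclerc, by continuous board tenure (higher first): Adeyemi and Nakamura (20 years) before Oyelaran (11 years) before Ferreira (10 years) before Nguyen and Sato (5 years) before Leclerc (2 years).
Adeyemi and Nakamura both have date first elected to the board Jun 24, 1996, so the next rule applies.
Adeyemi and Nakamura are each a founding director, so the next rule applies.
Among Adeyemi and Nakamura, alphabetically by surname: Adeyemi before Nakamura.
Nguyen and Sato both have date first elected to the board Sep 28, 1998, so the next rule applies.
Nguyen and Sato are each a founding director, so the next rule applies.
Among Nguyen and Sato, alphabetically by surname: Nguyen before Sato.
Order: Lindqvist, Petrov, Adeyemi, Nakamura, Oyelaran, Ferreira, Nguyen, Sato, Leclerc.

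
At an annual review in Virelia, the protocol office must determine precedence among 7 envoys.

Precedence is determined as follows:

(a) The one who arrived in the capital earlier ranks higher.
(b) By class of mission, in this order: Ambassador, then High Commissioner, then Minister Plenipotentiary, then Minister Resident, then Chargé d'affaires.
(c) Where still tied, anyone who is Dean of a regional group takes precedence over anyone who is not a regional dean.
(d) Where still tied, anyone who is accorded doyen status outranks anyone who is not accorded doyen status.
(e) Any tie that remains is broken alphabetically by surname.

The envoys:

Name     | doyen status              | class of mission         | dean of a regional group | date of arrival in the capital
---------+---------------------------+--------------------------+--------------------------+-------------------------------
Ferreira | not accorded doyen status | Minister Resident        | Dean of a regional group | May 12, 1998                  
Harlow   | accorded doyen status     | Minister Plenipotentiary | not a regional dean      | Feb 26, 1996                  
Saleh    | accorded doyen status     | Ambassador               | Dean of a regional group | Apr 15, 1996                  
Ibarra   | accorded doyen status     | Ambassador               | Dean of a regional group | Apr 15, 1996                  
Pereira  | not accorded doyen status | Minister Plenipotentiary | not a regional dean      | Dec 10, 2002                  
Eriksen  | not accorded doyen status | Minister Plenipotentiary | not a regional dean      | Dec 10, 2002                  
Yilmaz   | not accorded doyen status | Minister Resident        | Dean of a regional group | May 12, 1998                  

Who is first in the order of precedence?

Harlow

By date of arrival in the capital (earlier first): Harlow (Feb 26, 1996); then Ibarra and Saleh (both Apr 15, 1996); then Ferreira and Yilmaz (both May 12, 1998); then Eriksen and Pereira (both Dec 10, 2002).
Ibarra and Saleh are each Ambassador, so the next rule applies.
Ibarra and Saleh are each Dean of a regional group, so the next rule applies.
Ibarra and Saleh are each accorded doyen status, so the next rule applies.
Among Ibarra and Saleh, alphabetically by surname: Ibarra before Saleh.
Ferreira and Yilmaz are each Minister Resident, so the next rule applies.
Ferreira and Yilmaz are each Dean of a regional group, so the next rule applies.
Ferreira and Yilmaz are each not accorded doyen status, so the next rule applies.
Among Ferreira and Yilmaz, alphabetically by surname: Ferreira before Yilmaz.
Eriksen and Pereira are each Minister Plenipotentiary, so the next rule applies.
Eriksen and Pereira are each not a regional dean, so the next rule applies.
Eriksen and Pereira are each not accorded doyen status, so the next rule applies.
Among Eriksen and Pereira, alphabetically by surname: Eriksen before Pereira.
Order: Harlow, Ibarra, Saleh, Ferreira, Yilmaz, Eriksen, Pereira.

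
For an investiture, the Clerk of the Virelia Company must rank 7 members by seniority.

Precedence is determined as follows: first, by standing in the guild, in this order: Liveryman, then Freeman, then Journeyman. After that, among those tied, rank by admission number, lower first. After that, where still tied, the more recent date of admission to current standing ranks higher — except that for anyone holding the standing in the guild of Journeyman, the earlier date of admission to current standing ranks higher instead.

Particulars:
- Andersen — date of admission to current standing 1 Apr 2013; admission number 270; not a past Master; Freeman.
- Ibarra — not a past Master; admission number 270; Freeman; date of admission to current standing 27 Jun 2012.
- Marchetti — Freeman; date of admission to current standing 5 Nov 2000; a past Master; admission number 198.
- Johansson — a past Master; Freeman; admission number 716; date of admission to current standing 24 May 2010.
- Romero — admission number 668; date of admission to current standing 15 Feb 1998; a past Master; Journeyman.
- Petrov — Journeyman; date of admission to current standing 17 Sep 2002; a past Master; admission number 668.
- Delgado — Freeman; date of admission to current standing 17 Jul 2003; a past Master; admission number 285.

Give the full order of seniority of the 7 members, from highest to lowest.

By standing in the guild: Marchetti, Andersen, Ibarra, Delgado and Johansson (Freeman); then Romero and Petrov (Journeyman).
Among Marchetti, Andersen, Ibarra, Delgado and Johansson, by admission number (lower first): Marchetti (198) before Andersen and Ibarra (270) before Delgado (285) before Johansson (716).
Among Andersen and Ibarra, by date of admission to current standing (later first): Andersen (1 Apr 2013) before Ibarra (27 Jun 2012).
Romero and Petrov both have admission number 668, so the next rule applies.
Among Romero and Petrov, by date of admission to current standing (earlier first) (reversed rule for this group): Romero (15 Feb 1998) before Petrov (17 Sep 2002).
Full order: Marchetti, Andersen, Ibarra, Delgado, Johansson, Romero, Petrov.

Marchetti, Andersen, Ibarra, Delgado, Johansson, Romero, Petrov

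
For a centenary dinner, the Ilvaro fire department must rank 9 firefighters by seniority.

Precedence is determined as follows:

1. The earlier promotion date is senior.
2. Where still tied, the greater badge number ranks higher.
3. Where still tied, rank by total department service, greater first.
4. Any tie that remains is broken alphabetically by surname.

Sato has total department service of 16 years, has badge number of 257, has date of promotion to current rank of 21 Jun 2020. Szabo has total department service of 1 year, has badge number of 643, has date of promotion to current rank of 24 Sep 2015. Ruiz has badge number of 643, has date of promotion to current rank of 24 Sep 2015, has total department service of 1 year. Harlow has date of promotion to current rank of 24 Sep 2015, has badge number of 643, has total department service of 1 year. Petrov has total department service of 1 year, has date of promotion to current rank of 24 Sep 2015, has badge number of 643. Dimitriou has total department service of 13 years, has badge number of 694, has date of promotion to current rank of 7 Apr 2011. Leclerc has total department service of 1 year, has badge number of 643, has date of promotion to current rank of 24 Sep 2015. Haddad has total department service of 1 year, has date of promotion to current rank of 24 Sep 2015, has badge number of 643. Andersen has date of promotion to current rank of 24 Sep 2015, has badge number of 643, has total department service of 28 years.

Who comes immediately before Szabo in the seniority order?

By date of promotion to current rank (earlier first): Dimitriou (7 Apr 2011); then Andersen, Haddad, Harlow, Leclerc, Petrov, Ruiz and Szabo (each 24 Sep 2015); then Sato (21 Jun 2020).
Andersen, Haddad, Harlow, Leclerc, Petrov, Ruiz and Szabo all have badge number 643, so the next rule applies.
Among Andersen, Haddad, Harlow, Leclerc, Petrov, Ruiz and Szabo, by total department service (higher first): Andersen (28 years) before Haddad, Harlow, Leclerc, Petrov, Ruiz and Szabo (1 year).
Among Haddad, Harlow, Leclerc, Petrov, Ruiz and Szabo, alphabetically by surname: Haddad before Harlow before Leclerc before Petrov before Ruiz before Szabo.
Order: Dimitriou, Andersen, Haddad, Harlow, Leclerc, Petrov, Ruiz, Szabo, Sato.

Ruiz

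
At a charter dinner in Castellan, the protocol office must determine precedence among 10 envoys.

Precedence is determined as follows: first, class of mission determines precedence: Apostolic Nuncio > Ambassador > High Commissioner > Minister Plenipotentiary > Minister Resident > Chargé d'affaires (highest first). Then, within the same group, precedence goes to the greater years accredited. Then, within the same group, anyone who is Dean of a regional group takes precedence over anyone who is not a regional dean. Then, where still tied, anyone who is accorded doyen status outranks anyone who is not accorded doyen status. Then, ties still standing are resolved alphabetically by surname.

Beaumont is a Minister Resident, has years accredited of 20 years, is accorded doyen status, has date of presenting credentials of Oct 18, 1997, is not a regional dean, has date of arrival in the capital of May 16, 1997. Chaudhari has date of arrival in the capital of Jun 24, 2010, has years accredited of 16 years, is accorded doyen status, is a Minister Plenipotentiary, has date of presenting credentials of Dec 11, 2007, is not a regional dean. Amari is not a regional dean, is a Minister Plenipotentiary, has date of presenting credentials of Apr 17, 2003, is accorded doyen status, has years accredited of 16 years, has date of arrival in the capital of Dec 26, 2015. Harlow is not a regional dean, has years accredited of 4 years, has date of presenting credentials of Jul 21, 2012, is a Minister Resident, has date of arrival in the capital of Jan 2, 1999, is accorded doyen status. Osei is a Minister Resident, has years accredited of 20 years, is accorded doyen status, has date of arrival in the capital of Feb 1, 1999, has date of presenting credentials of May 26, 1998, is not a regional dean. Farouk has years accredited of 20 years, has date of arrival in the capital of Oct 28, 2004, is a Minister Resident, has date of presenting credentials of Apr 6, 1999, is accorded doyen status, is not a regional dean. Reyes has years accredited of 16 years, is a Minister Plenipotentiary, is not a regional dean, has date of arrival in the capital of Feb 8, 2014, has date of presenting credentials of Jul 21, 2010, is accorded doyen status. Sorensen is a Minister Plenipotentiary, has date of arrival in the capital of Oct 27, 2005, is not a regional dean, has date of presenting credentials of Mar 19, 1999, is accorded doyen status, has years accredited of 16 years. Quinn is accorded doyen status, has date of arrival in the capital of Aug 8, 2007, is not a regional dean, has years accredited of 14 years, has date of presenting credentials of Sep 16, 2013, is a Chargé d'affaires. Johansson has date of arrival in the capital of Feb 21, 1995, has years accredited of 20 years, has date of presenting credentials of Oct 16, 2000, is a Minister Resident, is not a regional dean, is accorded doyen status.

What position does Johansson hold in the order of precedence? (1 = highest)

7

By class of mission: Amari, Chaudhari, Reyes and Sorensen (Minister Plenipotentiary); then Beaumont, Farouk, Johansson, Osei and Harlow (Minister Resident); then Quinn (Chargé d'affaires).
Amari, Chaudhari, Reyes and Sorensen all have years accredited 16 years, so the next rule applies.
Amari, Chaudhari, Reyes and Sorensen are each not a regional dean, so the next rule applies.
Amari, Chaudhari, Reyes and Sorensen are each accorded doyen status, so the next rule applies.
Among Amari, Chaudhari, Reyes and Sorensen, alphabetically by surname: Amari before Chaudhari before Reyes before Sorensen.
Among Beaumont, Farouk, Johansson, Osei and Harlow, by years accredited (higher first): Beaumont, Farouk, Johansson and Osei (20 years) before Harlow (4 years).
Beaumont, Farouk, Johansson and Osei are each not a regional dean, so the next rule applies.
Beaumont, Farouk, Johansson and Osei are each accorded doyen status, so the next rule applies.
Among Beaumont, Farouk, Johansson and Osei, alphabetically by surname: Beaumont before Farouk before Johansson before Osei.
Order: Amari, Chaudhari, Reyes, Sorensen, Beaumont, Farouk, Johansson, Osei, Harlow, Quinn. So position 7.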